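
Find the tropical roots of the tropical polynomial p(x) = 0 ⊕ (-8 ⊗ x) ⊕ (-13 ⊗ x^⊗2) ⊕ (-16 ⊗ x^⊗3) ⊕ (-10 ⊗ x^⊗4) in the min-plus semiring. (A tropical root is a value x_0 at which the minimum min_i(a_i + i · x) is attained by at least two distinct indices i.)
Roots: {-6, 3, 5, 8}

Each tropical root is a break point of the lower envelope of the lines y = a_i + i · x (there are 5 lines, with slopes 0, 1, ..., 4). Only the lines that attain the minimum somewhere contribute to roots; other lines are dominated. Here the surviving (envelope) indices are i = 4, i = 3, i = 2, i = 1, i = 0.
Intersections between consecutive envelope lines give the roots: for adjacent envelope indices i < j the intersection is x = (a_i − a_j) / (j − i). Reading off the sorted break points: {-6, 3, 5, 8}.
Verification: at each break x_0, at least two indices attain the minimum of min_i(a_i + i · x_0).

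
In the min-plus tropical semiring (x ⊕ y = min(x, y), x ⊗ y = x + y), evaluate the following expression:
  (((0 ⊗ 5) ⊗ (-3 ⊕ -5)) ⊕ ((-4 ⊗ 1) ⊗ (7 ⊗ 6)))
(((0 ⊗ 5) ⊗ (-3 ⊕ -5)) ⊕ ((-4 ⊗ 1) ⊗ (7 ⊗ 6))) = 0

Expand innermost to outermost. Recall ⊕ takes the minimum of its arguments and ⊗ takes their sum. Working out the expression (((0 ⊗ 5) ⊗ (-3 ⊕ -5)) ⊕ ((-4 ⊗ 1) ⊗ (7 ⊗ 6))) gives 0.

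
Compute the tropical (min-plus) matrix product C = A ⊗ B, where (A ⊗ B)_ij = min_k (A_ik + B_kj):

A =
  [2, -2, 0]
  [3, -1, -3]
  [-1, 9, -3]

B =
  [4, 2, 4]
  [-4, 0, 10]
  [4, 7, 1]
A ⊗ B =
  [-6, -2, 1]
  [-5, -1, -2]
  [1, 1, -2]

Apply the min-plus product entry-by-entry:
  C[0][0] = min over k of (A[0][0] + B[0][0] = 2 + 4 = 6, A[0][1] + B[1][0] = -2 + -4 = -6, A[0][2] + B[2][0] = 0 + 4 = 4) = -6 (attained at k = 1)
  C[0][1] = min over k of (A[0][0] + B[0][1] = 2 + 2 = 4, A[0][1] + B[1][1] = -2 + 0 = -2, A[0][2] + B[2][1] = 0 + 7 = 7) = -2 (attained at k = 1)
  C[0][2] = min over k of (A[0][0] + B[0][2] = 2 + 4 = 6, A[0][1] + B[1][2] = -2 + 10 = 8, A[0][2] + B[2][2] = 0 + 1 = 1) = 1 (attained at k = 2)
  C[1][0] = min over k of (A[1][0] + B[0][0] = 3 + 4 = 7, A[1][1] + B[1][0] = -1 + -4 = -5, A[1][2] + B[2][0] = -3 + 4 = 1) = -5 (attained at k = 1)
  C[1][1] = min over k of (A[1][0] + B[0][1] = 3 + 2 = 5, A[1][1] + B[1][1] = -1 + 0 = -1, A[1][2] + B[2][1] = -3 + 7 = 4) = -1 (attained at k = 1)
  C[1][2] = min over k of (A[1][0] + B[0][2] = 3 + 4 = 7, A[1][1] + B[1][2] = -1 + 10 = 9, A[1][2] + B[2][2] = -3 + 1 = -2) = -2 (attained at k = 2)
  C[2][0] = min over k of (A[2][0] + B[0][0] = -1 + 4 = 3, A[2][1] + B[1][0] = 9 + -4 = 5, A[2][2] + B[2][0] = -3 + 4 = 1) = 1 (attained at k = 2)
  C[2][1] = min over k of (A[2][0] + B[0][1] = -1 + 2 = 1, A[2][1] + B[1][1] = 9 + 0 = 9, A[2][2] + B[2][1] = -3 + 7 = 4) = 1 (attained at k = 0)
  C[2][2] = min over k of (A[2][0] + B[0][2] = -1 + 4 = 3, A[2][1] + B[1][2] = 9 + 10 = 19, A[2][2] + B[2][2] = -3 + 1 = -2) = -2 (attained at k = 2)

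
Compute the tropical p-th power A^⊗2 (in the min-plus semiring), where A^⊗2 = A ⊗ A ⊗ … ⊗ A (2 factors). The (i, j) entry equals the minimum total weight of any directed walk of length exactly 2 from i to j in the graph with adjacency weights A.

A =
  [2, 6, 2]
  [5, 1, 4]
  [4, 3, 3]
A^⊗2 =
  [4, 5, 4]
  [6, 2, 5]
  [6, 4, 6]

Each entry (A^⊗2)_ij equals the minimum over all length-2 walks i = v_0 → v_1 → … → v_2 = j of Σ_t A[v_t][v_{t+1}]. For example, for (i, j) = (0, 2) we minimise over 3 possible intermediate vertex sequences; the minimum is 4, attained along the walk 0 → 0 → 2.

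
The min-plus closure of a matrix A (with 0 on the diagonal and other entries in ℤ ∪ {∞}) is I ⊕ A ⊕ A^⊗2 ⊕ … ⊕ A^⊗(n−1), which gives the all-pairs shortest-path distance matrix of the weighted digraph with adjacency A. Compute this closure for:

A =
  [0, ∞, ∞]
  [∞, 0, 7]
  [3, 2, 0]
Closure =
  [0, ∞, ∞]
  [10, 0, 7]
  [3, 2, 0]

This is the Floyd-Warshall all-pairs shortest-path computation. For each intermediate vertex k = 0, 1, …, 2, update dist[i][j] ← min(dist[i][j], dist[i][k] + dist[k][j]). The final matrix gives, for each (i, j), the minimum total weight of any directed path from i to j (possibly empty when i = j).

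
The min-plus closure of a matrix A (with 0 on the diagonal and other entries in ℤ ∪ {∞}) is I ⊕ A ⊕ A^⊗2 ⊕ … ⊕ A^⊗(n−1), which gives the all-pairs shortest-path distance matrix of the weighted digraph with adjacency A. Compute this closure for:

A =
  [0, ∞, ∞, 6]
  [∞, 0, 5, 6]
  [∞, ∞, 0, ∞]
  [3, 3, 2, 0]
Closure =
  [0, 9, 8, 6]
  [9, 0, 5, 6]
  [∞, ∞, 0, ∞]
  [3, 3, 2, 0]

This is the Floyd-Warshall all-pairs shortest-path computation. For each intermediate vertex k = 0, 1, …, 3, update dist[i][j] ← min(dist[i][j], dist[i][k] + dist[k][j]). The final matrix gives, for each (i, j), the minimum total weight of any directed path from i to j (possibly empty when i = j).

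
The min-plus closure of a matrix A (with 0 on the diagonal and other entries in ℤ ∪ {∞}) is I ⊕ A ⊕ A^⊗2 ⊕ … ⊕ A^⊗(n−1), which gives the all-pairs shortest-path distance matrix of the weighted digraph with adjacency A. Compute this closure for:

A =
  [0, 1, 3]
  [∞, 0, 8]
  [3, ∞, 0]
Closure =
  [0, 1, 3]
  [11, 0, 8]
  [3, 4, 0]

This is the Floyd-Warshall all-pairs shortest-path computation. For each intermediate vertex k = 0, 1, …, 2, update dist[i][j] ← min(dist[i][j], dist[i][k] + dist[k][j]). The final matrix gives, for each (i, j), the minimum total weight of any directed path from i to j (possibly empty when i = j).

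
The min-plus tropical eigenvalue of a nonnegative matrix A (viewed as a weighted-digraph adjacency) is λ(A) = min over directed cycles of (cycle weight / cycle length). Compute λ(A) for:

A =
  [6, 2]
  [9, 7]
λ(A) = 11/2

Enumerate directed cycles and compute their means (weight / length). Sample:
  cycle 0 → 0: weight = 6, length = 1, mean = 6/1 ≈ 6.000
  cycle 1 → 1: weight = 7, length = 1, mean = 7/1 ≈ 7.000
  cycle 0 → 1 → 0: weight = 11, length = 2, mean = 11/2 ≈ 5.500
  cycle 1 → 0 → 1: weight = 11, length = 2, mean = 11/2 ≈ 5.500
Minimum mean = 5.500, attained e.g. along the cycle 0 → 1 → 0 with weight 11 and length 2. So λ(A) = 11/2 = 11/2.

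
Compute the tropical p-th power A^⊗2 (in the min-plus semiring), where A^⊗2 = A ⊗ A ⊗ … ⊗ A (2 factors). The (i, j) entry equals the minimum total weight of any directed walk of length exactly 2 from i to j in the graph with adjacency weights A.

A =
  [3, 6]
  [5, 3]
A^⊗2 =
  [6, 9]
  [8, 6]

Each entry (A^⊗2)_ij equals the minimum over all length-2 walks i = v_0 → v_1 → … → v_2 = j of Σ_t A[v_t][v_{t+1}]. For example, for (i, j) = (0, 1) we minimise over 2 possible intermediate vertex sequences; the minimum is 9, attained along the walk 0 → 0 → 1.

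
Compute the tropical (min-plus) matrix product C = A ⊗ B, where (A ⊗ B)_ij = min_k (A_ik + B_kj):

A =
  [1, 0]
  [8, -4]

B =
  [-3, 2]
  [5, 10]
A ⊗ B =
  [-2, 3]
  [1, 6]

Apply the min-plus product entry-by-entry:
  C[0][0] = min over k of (A[0][0] + B[0][0] = 1 + -3 = -2, A[0][1] + B[1][0] = 0 + 5 = 5) = -2 (attained at k = 0)
  C[0][1] = min over k of (A[0][0] + B[0][1] = 1 + 2 = 3, A[0][1] + B[1][1] = 0 + 10 = 10) = 3 (attained at k = 0)
  C[1][0] = min over k of (A[1][0] + B[0][0] = 8 + -3 = 5, A[1][1] + B[1][0] = -4 + 5 = 1) = 1 (attained at k = 1)
  C[1][1] = min over k of (A[1][0] + B[0][1] = 8 + 2 = 10, A[1][1] + B[1][1] = -4 + 10 = 6) = 6 (attained at k = 1)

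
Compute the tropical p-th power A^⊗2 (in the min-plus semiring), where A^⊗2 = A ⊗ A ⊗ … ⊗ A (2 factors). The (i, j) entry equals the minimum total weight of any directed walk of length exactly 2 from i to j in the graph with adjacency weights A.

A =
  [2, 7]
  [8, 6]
A^⊗2 =
  [4, 9]
  [10, 12]

Each entry (A^⊗2)_ij equals the minimum over all length-2 walks i = v_0 → v_1 → … → v_2 = j of Σ_t A[v_t][v_{t+1}]. For example, for (i, j) = (0, 1) we minimise over 2 possible intermediate vertex sequences; the minimum is 9, attained along the walk 0 → 0 → 1.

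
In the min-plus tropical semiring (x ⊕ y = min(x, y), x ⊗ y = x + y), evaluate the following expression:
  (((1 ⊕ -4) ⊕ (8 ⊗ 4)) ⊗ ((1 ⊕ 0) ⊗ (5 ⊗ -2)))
(((1 ⊕ -4) ⊕ (8 ⊗ 4)) ⊗ ((1 ⊕ 0) ⊗ (5 ⊗ -2))) = -1

Expand innermost to outermost. Recall ⊕ takes the minimum of its arguments and ⊗ takes their sum. Working out the expression (((1 ⊕ -4) ⊕ (8 ⊗ 4)) ⊗ ((1 ⊕ 0) ⊗ (5 ⊗ -2))) gives -1.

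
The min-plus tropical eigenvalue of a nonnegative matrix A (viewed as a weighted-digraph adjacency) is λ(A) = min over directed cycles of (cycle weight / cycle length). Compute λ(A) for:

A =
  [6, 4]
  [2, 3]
λ(A) = 3

Enumerate directed cycles and compute their means (weight / length). Sample:
  cycle 0 → 0: weight = 6, length = 1, mean = 6/1 ≈ 6.000
  cycle 1 → 1: weight = 3, length = 1, mean = 3/1 ≈ 3.000
  cycle 0 → 1 → 0: weight = 6, length = 2, mean = 6/2 ≈ 3.000
  cycle 1 → 0 → 1: weight = 6, length = 2, mean = 6/2 ≈ 3.000
Minimum mean = 3.000, attained e.g. along the cycle 1 → 1 with weight 3 and length 1. So λ(A) = 3/1 = 3.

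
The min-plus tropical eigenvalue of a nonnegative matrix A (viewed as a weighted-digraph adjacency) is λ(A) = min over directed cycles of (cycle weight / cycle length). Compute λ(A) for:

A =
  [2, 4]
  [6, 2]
λ(A) = 2

Enumerate directed cycles and compute their means (weight / length). Sample:
  cycle 0 → 0: weight = 2, length = 1, mean = 2/1 ≈ 2.000
  cycle 1 → 1: weight = 2, length = 1, mean = 2/1 ≈ 2.000
  cycle 0 → 1 → 0: weight = 10, length = 2, mean = 10/2 ≈ 5.000
  cycle 1 → 0 → 1: weight = 10, length = 2, mean = 10/2 ≈ 5.000
Minimum mean = 2.000, attained e.g. along the cycle 0 → 0 with weight 2 and length 1. So λ(A) = 2/1 = 2.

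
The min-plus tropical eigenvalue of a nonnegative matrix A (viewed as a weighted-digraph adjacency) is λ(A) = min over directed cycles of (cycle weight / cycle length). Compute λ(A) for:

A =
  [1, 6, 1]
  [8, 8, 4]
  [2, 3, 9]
λ(A) = 1

Enumerate directed cycles and compute their means (weight / length). Sample:
  cycle 0 → 0: weight = 1, length = 1, mean = 1/1 ≈ 1.000
  cycle 1 → 1: weight = 8, length = 1, mean = 8/1 ≈ 8.000
  cycle 2 → 2: weight = 9, length = 1, mean = 9/1 ≈ 9.000
  cycle 0 → 1 → 0: weight = 14, length = 2, mean = 14/2 ≈ 7.000
  cycle 0 → 2 → 0: weight = 3, length = 2, mean = 3/2 ≈ 1.500
  cycle 1 → 0 → 1: weight = 14, length = 2, mean = 14/2 ≈ 7.000
Minimum mean = 1.000, attained e.g. along the cycle 0 → 0 with weight 1 and length 1. So λ(A) = 1/1 = 1.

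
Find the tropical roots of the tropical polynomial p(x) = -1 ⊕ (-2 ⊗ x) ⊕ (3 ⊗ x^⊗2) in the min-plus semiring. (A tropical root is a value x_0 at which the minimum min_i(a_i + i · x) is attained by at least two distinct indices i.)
Roots: {-5, 1}

Each tropical root is a break point of the lower envelope of the lines y = a_i + i · x (there are 3 lines, with slopes 0, 1, ..., 2). Only the lines that attain the minimum somewhere contribute to roots; other lines are dominated. Here the surviving (envelope) indices are i = 2, i = 1, i = 0.
Intersections between consecutive envelope lines give the roots: for adjacent envelope indices i < j the intersection is x = (a_i − a_j) / (j − i). Reading off the sorted break points: {-5, 1}.
Verification: at each break x_0, at least two indices attain the minimum of min_i(a_i + i · x_0).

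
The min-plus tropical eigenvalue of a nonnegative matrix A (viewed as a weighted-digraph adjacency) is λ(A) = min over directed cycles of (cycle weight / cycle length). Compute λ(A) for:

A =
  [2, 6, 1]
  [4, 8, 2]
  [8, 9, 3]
λ(A) = 2

Enumerate directed cycles and compute their means (weight / length). Sample:
  cycle 0 → 0: weight = 2, length = 1, mean = 2/1 ≈ 2.000
  cycle 1 → 1: weight = 8, length = 1, mean = 8/1 ≈ 8.000
  cycle 2 → 2: weight = 3, length = 1, mean = 3/1 ≈ 3.000
  cycle 0 → 1 → 0: weight = 10, length = 2, mean = 10/2 ≈ 5.000
  cycle 0 → 2 → 0: weight = 9, length = 2, mean = 9/2 ≈ 4.500
  cycle 1 → 0 → 1: weight = 10, length = 2, mean = 10/2 ≈ 5.000
Minimum mean = 2.000, attained e.g. along the cycle 0 → 0 with weight 2 and length 1. So λ(A) = 2/1 = 2.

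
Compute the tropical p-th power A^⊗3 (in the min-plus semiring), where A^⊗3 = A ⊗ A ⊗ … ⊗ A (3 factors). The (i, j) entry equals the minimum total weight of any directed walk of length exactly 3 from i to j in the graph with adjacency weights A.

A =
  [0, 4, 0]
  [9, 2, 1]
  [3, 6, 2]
A^⊗3 =
  [0, 4, 0]
  [4, 6, 4]
  [3, 7, 3]

Each entry (A^⊗3)_ij equals the minimum over all length-3 walks i = v_0 → v_1 → … → v_3 = j of Σ_t A[v_t][v_{t+1}]. For example, for (i, j) = (0, 2) we minimise over 9 possible intermediate vertex sequences; the minimum is 0, attained along the walk 0 → 0 → 0 → 2.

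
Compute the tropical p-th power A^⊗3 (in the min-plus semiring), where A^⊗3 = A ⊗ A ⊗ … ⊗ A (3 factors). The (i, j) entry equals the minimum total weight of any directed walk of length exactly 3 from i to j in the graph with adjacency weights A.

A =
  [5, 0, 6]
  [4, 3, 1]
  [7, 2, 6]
A^⊗3 =
  [7, 3, 4]
  [7, 6, 4]
  [9, 5, 6]

Each entry (A^⊗3)_ij equals the minimum over all length-3 walks i = v_0 → v_1 → … → v_3 = j of Σ_t A[v_t][v_{t+1}]. For example, for (i, j) = (0, 2) we minimise over 9 possible intermediate vertex sequences; the minimum is 4, attained along the walk 0 → 1 → 1 → 2.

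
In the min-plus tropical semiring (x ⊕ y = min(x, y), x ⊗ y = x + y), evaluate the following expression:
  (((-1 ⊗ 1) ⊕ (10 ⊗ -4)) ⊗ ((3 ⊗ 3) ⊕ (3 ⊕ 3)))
(((-1 ⊗ 1) ⊕ (10 ⊗ -4)) ⊗ ((3 ⊗ 3) ⊕ (3 ⊕ 3))) = 3

Expand innermost to outermost. Recall ⊕ takes the minimum of its arguments and ⊗ takes their sum. Working out the expression (((-1 ⊗ 1) ⊕ (10 ⊗ -4)) ⊗ ((3 ⊗ 3) ⊕ (3 ⊕ 3))) gives 3.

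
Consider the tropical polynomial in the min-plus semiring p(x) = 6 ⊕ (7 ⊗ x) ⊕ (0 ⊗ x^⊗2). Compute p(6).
p(6) = 6

A tropical monomial a ⊗ x^⊗i evaluates to a + i · x. Evaluating each term at x = 6:
  Term 0 contributes 6 + 0 · 6 = 6
  Term 1 contributes 7 + 1 · 6 = 13
  Term 2 contributes 0 + 2 · 6 = 12
p(6) = ⊕ of these = min[6, 13, 12] = 6.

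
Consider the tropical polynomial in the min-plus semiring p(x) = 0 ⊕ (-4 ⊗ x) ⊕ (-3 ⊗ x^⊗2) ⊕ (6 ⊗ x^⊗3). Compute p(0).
p(0) = -4

A tropical monomial a ⊗ x^⊗i evaluates to a + i · x. Evaluating each term at x = 0:
  Term 0 contributes 0 + 0 · 0 = 0
  Term 1 contributes -4 + 1 · 0 = -4
  Term 2 contributes -3 + 2 · 0 = -3
  Term 3 contributes 6 + 3 · 0 = 6
p(0) = ⊕ of these = min[0, -4, -3, 6] = -4.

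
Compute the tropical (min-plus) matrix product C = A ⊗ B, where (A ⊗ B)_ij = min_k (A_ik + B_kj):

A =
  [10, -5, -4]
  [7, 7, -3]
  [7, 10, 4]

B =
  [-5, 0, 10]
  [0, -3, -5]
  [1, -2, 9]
A ⊗ B =
  [-5, -8, -10]
  [-2, -5, 2]
  [2, 2, 5]

Apply the min-plus product entry-by-entry:
  C[0][0] = min over k of (A[0][0] + B[0][0] = 10 + -5 = 5, A[0][1] + B[1][0] = -5 + 0 = -5, A[0][2] + B[2][0] = -4 + 1 = -3) = -5 (attained at k = 1)
  C[0][1] = min over k of (A[0][0] + B[0][1] = 10 + 0 = 10, A[0][1] + B[1][1] = -5 + -3 = -8, A[0][2] + B[2][1] = -4 + -2 = -6) = -8 (attained at k = 1)
  C[0][2] = min over k of (A[0][0] + B[0][2] = 10 + 10 = 20, A[0][1] + B[1][2] = -5 + -5 = -10, A[0][2] + B[2][2] = -4 + 9 = 5) = -10 (attained at k = 1)
  C[1][0] = min over k of (A[1][0] + B[0][0] = 7 + -5 = 2, A[1][1] + B[1][0] = 7 + 0 = 7, A[1][2] + B[2][0] = -3 + 1 = -2) = -2 (attained at k = 2)
  C[1][1] = min over k of (A[1][0] + B[0][1] = 7 + 0 = 7, A[1][1] + B[1][1] = 7 + -3 = 4, A[1][2] + B[2][1] = -3 + -2 = -5) = -5 (attained at k = 2)
  C[1][2] = min over k of (A[1][0] + B[0][2] = 7 + 10 = 17, A[1][1] + B[1][2] = 7 + -5 = 2, A[1][2] + B[2][2] = -3 + 9 = 6) = 2 (attained at k = 1)
  C[2][0] = min over k of (A[2][0] + B[0][0] = 7 + -5 = 2, A[2][1] + B[1][0] = 10 + 0 = 10, A[2][2] + B[2][0] = 4 + 1 = 5) = 2 (attained at k = 0)
  C[2][1] = min over k of (A[2][0] + B[0][1] = 7 + 0 = 7, A[2][1] + B[1][1] = 10 + -3 = 7, A[2][2] + B[2][1] = 4 + -2 = 2) = 2 (attained at k = 2)
  C[2][2] = min over k of (A[2][0] + B[0][2] = 7 + 10 = 17, A[2][1] + B[1][2] = 10 + -5 = 5, A[2][2] + B[2][2] = 4 + 9 = 13) = 5 (attained at k = 1)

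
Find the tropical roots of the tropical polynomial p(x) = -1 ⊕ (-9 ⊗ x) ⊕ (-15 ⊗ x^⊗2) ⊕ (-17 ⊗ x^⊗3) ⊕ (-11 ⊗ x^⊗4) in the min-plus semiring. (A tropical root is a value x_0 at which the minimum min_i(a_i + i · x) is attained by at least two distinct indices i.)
Roots: {-6, 2, 6, 8}

Each tropical root is a break point of the lower envelope of the lines y = a_i + i · x (there are 5 lines, with slopes 0, 1, ..., 4). Only the lines that attain the minimum somewhere contribute to roots; other lines are dominated. Here the surviving (envelope) indices are i = 4, i = 3, i = 2, i = 1, i = 0.
Intersections between consecutive envelope lines give the roots: for adjacent envelope indices i < j the intersection is x = (a_i − a_j) / (j − i). Reading off the sorted break points: {-6, 2, 6, 8}.
Verification: at each break x_0, at least two indices attain the minimum of min_i(a_i + i · x_0).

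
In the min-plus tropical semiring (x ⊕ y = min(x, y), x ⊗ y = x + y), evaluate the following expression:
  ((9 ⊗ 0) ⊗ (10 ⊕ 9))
((9 ⊗ 0) ⊗ (10 ⊕ 9)) = 18

Expand innermost to outermost. Recall ⊕ takes the minimum of its arguments and ⊗ takes their sum. Working out the expression ((9 ⊗ 0) ⊗ (10 ⊕ 9)) gives 18.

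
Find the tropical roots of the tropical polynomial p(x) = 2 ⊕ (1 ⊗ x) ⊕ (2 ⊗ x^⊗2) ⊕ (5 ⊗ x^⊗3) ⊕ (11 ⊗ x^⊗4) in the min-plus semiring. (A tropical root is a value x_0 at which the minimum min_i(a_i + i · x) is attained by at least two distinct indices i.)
Roots: {-6, -3, -1, 1}

Each tropical root is a break point of the lower envelope of the lines y = a_i + i · x (there are 5 lines, with slopes 0, 1, ..., 4). Only the lines that attain the minimum somewhere contribute to roots; other lines are dominated. Here the surviving (envelope) indices are i = 4, i = 3, i = 2, i = 1, i = 0.
Intersections between consecutive envelope lines give the roots: for adjacent envelope indices i < j the intersection is x = (a_i − a_j) / (j − i). Reading off the sorted break points: {-6, -3, -1, 1}.
Verification: at each break x_0, at least two indices attain the minimum of min_i(a_i + i · x_0).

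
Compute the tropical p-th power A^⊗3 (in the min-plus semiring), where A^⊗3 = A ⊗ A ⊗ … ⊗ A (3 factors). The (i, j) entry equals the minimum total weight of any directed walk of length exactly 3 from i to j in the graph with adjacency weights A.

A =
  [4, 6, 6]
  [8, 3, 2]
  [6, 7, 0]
A^⊗3 =
  [12, 12, 6]
  [8, 9, 2]
  [6, 7, 0]

Each entry (A^⊗3)_ij equals the minimum over all length-3 walks i = v_0 → v_1 → … → v_3 = j of Σ_t A[v_t][v_{t+1}]. For example, for (i, j) = (0, 2) we minimise over 9 possible intermediate vertex sequences; the minimum is 6, attained along the walk 0 → 2 → 2 → 2.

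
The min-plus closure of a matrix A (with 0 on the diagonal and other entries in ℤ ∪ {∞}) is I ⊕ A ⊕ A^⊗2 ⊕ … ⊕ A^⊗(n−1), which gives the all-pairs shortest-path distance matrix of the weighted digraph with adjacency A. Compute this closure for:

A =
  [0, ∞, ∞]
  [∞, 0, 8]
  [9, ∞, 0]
Closure =
  [0, ∞, ∞]
  [17, 0, 8]
  [9, ∞, 0]

This is the Floyd-Warshall all-pairs shortest-path computation. For each intermediate vertex k = 0, 1, …, 2, update dist[i][j] ← min(dist[i][j], dist[i][k] + dist[k][j]). The final matrix gives, for each (i, j), the minimum total weight of any directed path from i to j (possibly empty when i = j).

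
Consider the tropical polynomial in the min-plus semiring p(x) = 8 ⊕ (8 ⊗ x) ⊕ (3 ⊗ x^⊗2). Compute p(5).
p(5) = 8

A tropical monomial a ⊗ x^⊗i evaluates to a + i · x. Evaluating each term at x = 5:
  Term 0 contributes 8 + 0 · 5 = 8
  Term 1 contributes 8 + 1 · 5 = 13
  Term 2 contributes 3 + 2 · 5 = 13
p(5) = ⊕ of these = min[8, 13, 13] = 8.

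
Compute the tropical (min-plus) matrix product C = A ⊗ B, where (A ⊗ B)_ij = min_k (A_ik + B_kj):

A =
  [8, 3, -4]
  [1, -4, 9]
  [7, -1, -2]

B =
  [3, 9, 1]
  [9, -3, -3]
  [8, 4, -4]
A ⊗ B =
  [4, 0, -8]
  [4, -7, -7]
  [6, -4, -6]

Apply the min-plus product entry-by-entry:
  C[0][0] = min over k of (A[0][0] + B[0][0] = 8 + 3 = 11, A[0][1] + B[1][0] = 3 + 9 = 12, A[0][2] + B[2][0] = -4 + 8 = 4) = 4 (attained at k = 2)
  C[0][1] = min over k of (A[0][0] + B[0][1] = 8 + 9 = 17, A[0][1] + B[1][1] = 3 + -3 = 0, A[0][2] + B[2][1] = -4 + 4 = 0) = 0 (attained at k = 1)
  C[0][2] = min over k of (A[0][0] + B[0][2] = 8 + 1 = 9, A[0][1] + B[1][2] = 3 + -3 = 0, A[0][2] + B[2][2] = -4 + -4 = -8) = -8 (attained at k = 2)
  C[1][0] = min over k of (A[1][0] + B[0][0] = 1 + 3 = 4, A[1][1] + B[1][0] = -4 + 9 = 5, A[1][2] + B[2][0] = 9 + 8 = 17) = 4 (attained at k = 0)
  C[1][1] = min over k of (A[1][0] + B[0][1] = 1 + 9 = 10, A[1][1] + B[1][1] = -4 + -3 = -7, A[1][2] + B[2][1] = 9 + 4 = 13) = -7 (attained at k = 1)
  C[1][2] = min over k of (A[1][0] + B[0][2] = 1 + 1 = 2, A[1][1] + B[1][2] = -4 + -3 = -7, A[1][2] + B[2][2] = 9 + -4 = 5) = -7 (attained at k = 1)
  C[2][0] = min over k of (A[2][0] + B[0][0] = 7 + 3 = 10, A[2][1] + B[1][0] = -1 + 9 = 8, A[2][2] + B[2][0] = -2 + 8 = 6) = 6 (attained at k = 2)
  C[2][1] = min over k of (A[2][0] + B[0][1] = 7 + 9 = 16, A[2][1] + B[1][1] = -1 + -3 = -4, A[2][2] + B[2][1] = -2 + 4 = 2) = -4 (attained at k = 1)
  C[2][2] = min over k of (A[2][0] + B[0][2] = 7 + 1 = 8, A[2][1] + B[1][2] = -1 + -3 = -4, A[2][2] + B[2][2] = -2 + -4 = -6) = -6 (attained at k = 2)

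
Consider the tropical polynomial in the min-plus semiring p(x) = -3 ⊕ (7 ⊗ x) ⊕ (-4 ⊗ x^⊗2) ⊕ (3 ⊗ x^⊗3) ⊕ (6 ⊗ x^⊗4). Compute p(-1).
p(-1) = -6

A tropical monomial a ⊗ x^⊗i evaluates to a + i · x. Evaluating each term at x = -1:
  Term 0 contributes -3 + 0 · -1 = -3
  Term 1 contributes 7 + 1 · -1 = 6
  Term 2 contributes -4 + 2 · -1 = -6
  Term 3 contributes 3 + 3 · -1 = 0
  Term 4 contributes 6 + 4 · -1 = 2
p(-1) = ⊕ of these = min[-3, 6, -6, 0, 2] = -6.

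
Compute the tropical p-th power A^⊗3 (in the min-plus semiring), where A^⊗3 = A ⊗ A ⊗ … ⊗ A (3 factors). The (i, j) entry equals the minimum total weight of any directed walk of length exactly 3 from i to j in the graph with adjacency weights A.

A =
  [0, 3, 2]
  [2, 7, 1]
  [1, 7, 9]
A^⊗3 =
  [0, 3, 2]
  [2, 5, 4]
  [1, 4, 3]

Each entry (A^⊗3)_ij equals the minimum over all length-3 walks i = v_0 → v_1 → … → v_3 = j of Σ_t A[v_t][v_{t+1}]. For example, for (i, j) = (0, 2) we minimise over 9 possible intermediate vertex sequences; the minimum is 2, attained along the walk 0 → 0 → 0 → 2.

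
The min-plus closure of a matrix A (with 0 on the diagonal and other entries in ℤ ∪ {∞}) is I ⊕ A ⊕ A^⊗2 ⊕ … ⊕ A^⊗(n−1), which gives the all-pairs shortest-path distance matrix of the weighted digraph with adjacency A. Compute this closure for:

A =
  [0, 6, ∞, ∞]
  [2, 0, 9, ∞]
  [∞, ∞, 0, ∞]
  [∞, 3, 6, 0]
Closure =
  [0, 6, 15, ∞]
  [2, 0, 9, ∞]
  [∞, ∞, 0, ∞]
  [5, 3, 6, 0]

This is the Floyd-Warshall all-pairs shortest-path computation. For each intermediate vertex k = 0, 1, …, 3, update dist[i][j] ← min(dist[i][j], dist[i][k] + dist[k][j]). The final matrix gives, for each (i, j), the minimum total weight of any directed path from i to j (possibly empty when i = j).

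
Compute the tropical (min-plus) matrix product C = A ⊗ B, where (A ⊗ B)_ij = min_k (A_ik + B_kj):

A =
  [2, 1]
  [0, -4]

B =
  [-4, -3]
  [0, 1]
A ⊗ B =
  [-2, -1]
  [-4, -3]

Apply the min-plus product entry-by-entry:
  C[0][0] = min over k of (A[0][0] + B[0][0] = 2 + -4 = -2, A[0][1] + B[1][0] = 1 + 0 = 1) = -2 (attained at k = 0)
  C[0][1] = min over k of (A[0][0] + B[0][1] = 2 + -3 = -1, A[0][1] + B[1][1] = 1 + 1 = 2) = -1 (attained at k = 0)
  C[1][0] = min over k of (A[1][0] + B[0][0] = 0 + -4 = -4, A[1][1] + B[1][0] = -4 + 0 = -4) = -4 (attained at k = 0)
  C[1][1] = min over k of (A[1][0] + B[0][1] = 0 + -3 = -3, A[1][1] + B[1][1] = -4 + 1 = -3) = -3 (attained at k = 0)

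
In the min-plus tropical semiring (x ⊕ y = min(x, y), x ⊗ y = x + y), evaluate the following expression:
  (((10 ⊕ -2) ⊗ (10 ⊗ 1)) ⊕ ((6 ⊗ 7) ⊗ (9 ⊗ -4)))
(((10 ⊕ -2) ⊗ (10 ⊗ 1)) ⊕ ((6 ⊗ 7) ⊗ (9 ⊗ -4))) = 9

Expand innermost to outermost. Recall ⊕ takes the minimum of its arguments and ⊗ takes their sum. Working out the expression (((10 ⊕ -2) ⊗ (10 ⊗ 1)) ⊕ ((6 ⊗ 7) ⊗ (9 ⊗ -4))) gives 9.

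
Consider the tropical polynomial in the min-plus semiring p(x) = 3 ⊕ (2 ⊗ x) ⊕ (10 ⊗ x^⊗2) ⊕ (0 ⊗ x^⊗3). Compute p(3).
p(3) = 3

A tropical monomial a ⊗ x^⊗i evaluates to a + i · x. Evaluating each term at x = 3:
  Term 0 contributes 3 + 0 · 3 = 3
  Term 1 contributes 2 + 1 · 3 = 5
  Term 2 contributes 10 + 2 · 3 = 16
  Term 3 contributes 0 + 3 · 3 = 9
p(3) = ⊕ of these = min[3, 5, 16, 9] = 3.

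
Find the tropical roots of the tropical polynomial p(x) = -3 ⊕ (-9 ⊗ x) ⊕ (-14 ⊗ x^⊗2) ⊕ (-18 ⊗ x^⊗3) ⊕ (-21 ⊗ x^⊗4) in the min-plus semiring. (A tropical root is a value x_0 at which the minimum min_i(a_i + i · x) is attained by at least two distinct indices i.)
Roots: {3, 4, 5, 6}

Each tropical root is a break point of the lower envelope of the lines y = a_i + i · x (there are 5 lines, with slopes 0, 1, ..., 4). Only the lines that attain the minimum somewhere contribute to roots; other lines are dominated. Here the surviving (envelope) indices are i = 4, i = 3, i = 2, i = 1, i = 0.
Intersections between consecutive envelope lines give the roots: for adjacent envelope indices i < j the intersection is x = (a_i − a_j) / (j − i). Reading off the sorted break points: {3, 4, 5, 6}.
Verification: at each break x_0, at least two indices attain the minimum of min_i(a_i + i · x_0).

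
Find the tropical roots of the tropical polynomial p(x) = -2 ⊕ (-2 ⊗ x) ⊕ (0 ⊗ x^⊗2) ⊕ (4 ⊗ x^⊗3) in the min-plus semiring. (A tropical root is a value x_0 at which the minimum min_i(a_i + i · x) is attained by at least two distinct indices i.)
Roots: {-4, -2, 0}

Each tropical root is a break point of the lower envelope of the lines y = a_i + i · x (there are 4 lines, with slopes 0, 1, ..., 3). Only the lines that attain the minimum somewhere contribute to roots; other lines are dominated. Here the surviving (envelope) indices are i = 3, i = 2, i = 1, i = 0.
Intersections between consecutive envelope lines give the roots: for adjacent envelope indices i < j the intersection is x = (a_i − a_j) / (j − i). Reading off the sorted break points: {-4, -2, 0}.
Verification: at each break x_0, at least two indices attain the minimum of min_i(a_i + i · x_0).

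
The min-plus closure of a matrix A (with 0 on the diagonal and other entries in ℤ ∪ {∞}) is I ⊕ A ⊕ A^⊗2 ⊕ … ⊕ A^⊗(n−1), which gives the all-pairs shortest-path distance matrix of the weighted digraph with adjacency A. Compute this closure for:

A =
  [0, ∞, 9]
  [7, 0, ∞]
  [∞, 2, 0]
Closure =
  [0, 11, 9]
  [7, 0, 16]
  [9, 2, 0]

This is the Floyd-Warshall all-pairs shortest-path computation. For each intermediate vertex k = 0, 1, …, 2, update dist[i][j] ← min(dist[i][j], dist[i][k] + dist[k][j]). The final matrix gives, for each (i, j), the minimum total weight of any directed path from i to j (possibly empty when i = j).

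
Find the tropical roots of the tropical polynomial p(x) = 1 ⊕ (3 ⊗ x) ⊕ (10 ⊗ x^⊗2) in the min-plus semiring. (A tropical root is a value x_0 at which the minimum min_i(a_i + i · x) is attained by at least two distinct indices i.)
Roots: {-7, -2}

Each tropical root is a break point of the lower envelope of the lines y = a_i + i · x (there are 3 lines, with slopes 0, 1, ..., 2). Only the lines that attain the minimum somewhere contribute to roots; other lines are dominated. Here the surviving (envelope) indices are i = 2, i = 1, i = 0.
Intersections between consecutive envelope lines give the roots: for adjacent envelope indices i < j the intersection is x = (a_i − a_j) / (j − i). Reading off the sorted break points: {-7, -2}.
Verification: at each break x_0, at least two indices attain the minimum of min_i(a_i + i · x_0).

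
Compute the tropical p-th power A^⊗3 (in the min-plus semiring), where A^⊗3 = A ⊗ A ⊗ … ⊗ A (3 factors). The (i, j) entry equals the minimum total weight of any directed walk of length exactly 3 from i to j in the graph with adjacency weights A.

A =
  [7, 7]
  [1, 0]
A^⊗3 =
  [8, 7]
  [1, 0]

Each entry (A^⊗3)_ij equals the minimum over all length-3 walks i = v_0 → v_1 → … → v_3 = j of Σ_t A[v_t][v_{t+1}]. For example, for (i, j) = (0, 1) we minimise over 4 possible intermediate vertex sequences; the minimum is 7, attained along the walk 0 → 1 → 1 → 1.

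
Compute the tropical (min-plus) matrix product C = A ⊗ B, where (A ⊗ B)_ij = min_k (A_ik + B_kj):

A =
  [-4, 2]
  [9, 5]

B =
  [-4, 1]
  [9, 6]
A ⊗ B =
  [-8, -3]
  [5, 10]

Apply the min-plus product entry-by-entry:
  C[0][0] = min over k of (A[0][0] + B[0][0] = -4 + -4 = -8, A[0][1] + B[1][0] = 2 + 9 = 11) = -8 (attained at k = 0)
  C[0][1] = min over k of (A[0][0] + B[0][1] = -4 + 1 = -3, A[0][1] + B[1][1] = 2 + 6 = 8) = -3 (attained at k = 0)
  C[1][0] = min over k of (A[1][0] + B[0][0] = 9 + -4 = 5, A[1][1] + B[1][0] = 5 + 9 = 14) = 5 (attained at k = 0)
  C[1][1] = min over k of (A[1][0] + B[0][1] = 9 + 1 = 10, A[1][1] + B[1][1] = 5 + 6 = 11) = 10 (attained at k = 0)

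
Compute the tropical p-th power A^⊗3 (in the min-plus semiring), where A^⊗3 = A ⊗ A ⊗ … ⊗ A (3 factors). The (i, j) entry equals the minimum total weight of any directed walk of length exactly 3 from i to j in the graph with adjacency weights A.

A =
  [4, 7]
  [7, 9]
A^⊗3 =
  [12, 15]
  [15, 18]

Each entry (A^⊗3)_ij equals the minimum over all length-3 walks i = v_0 → v_1 → … → v_3 = j of Σ_t A[v_t][v_{t+1}]. For example, for (i, j) = (0, 1) we minimise over 4 possible intermediate vertex sequences; the minimum is 15, attained along the walk 0 → 0 → 0 → 1.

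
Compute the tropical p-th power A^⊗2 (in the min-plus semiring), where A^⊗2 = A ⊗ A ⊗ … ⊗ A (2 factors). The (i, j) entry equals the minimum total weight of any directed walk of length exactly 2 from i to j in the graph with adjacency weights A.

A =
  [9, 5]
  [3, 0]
A^⊗2 =
  [8, 5]
  [3, 0]

Each entry (A^⊗2)_ij equals the minimum over all length-2 walks i = v_0 → v_1 → … → v_2 = j of Σ_t A[v_t][v_{t+1}]. For example, for (i, j) = (0, 1) we minimise over 2 possible intermediate vertex sequences; the minimum is 5, attained along the walk 0 → 1 → 1.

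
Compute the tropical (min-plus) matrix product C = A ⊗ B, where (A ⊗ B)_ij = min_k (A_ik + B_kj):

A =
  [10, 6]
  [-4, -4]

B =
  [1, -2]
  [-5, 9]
A ⊗ B =
  [1, 8]
  [-9, -6]

Apply the min-plus product entry-by-entry:
  C[0][0] = min over k of (A[0][0] + B[0][0] = 10 + 1 = 11, A[0][1] + B[1][0] = 6 + -5 = 1) = 1 (attained at k = 1)
  C[0][1] = min over k of (A[0][0] + B[0][1] = 10 + -2 = 8, A[0][1] + B[1][1] = 6 + 9 = 15) = 8 (attained at k = 0)
  C[1][0] = min over k of (A[1][0] + B[0][0] = -4 + 1 = -3, A[1][1] + B[1][0] = -4 + -5 = -9) = -9 (attained at k = 1)
  C[1][1] = min over k of (A[1][0] + B[0][1] = -4 + -2 = -6, A[1][1] + B[1][1] = -4 + 9 = 5) = -6 (attained at k = 0)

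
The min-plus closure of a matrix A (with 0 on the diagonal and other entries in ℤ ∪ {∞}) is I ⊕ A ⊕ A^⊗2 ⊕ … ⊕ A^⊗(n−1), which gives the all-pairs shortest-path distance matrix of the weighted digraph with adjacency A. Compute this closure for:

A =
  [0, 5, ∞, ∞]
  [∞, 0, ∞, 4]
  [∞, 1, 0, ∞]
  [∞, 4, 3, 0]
Closure =
  [0, 5, 12, 9]
  [∞, 0, 7, 4]
  [∞, 1, 0, 5]
  [∞, 4, 3, 0]

This is the Floyd-Warshall all-pairs shortest-path computation. For each intermediate vertex k = 0, 1, …, 3, update dist[i][j] ← min(dist[i][j], dist[i][k] + dist[k][j]). The final matrix gives, for each (i, j), the minimum total weight of any directed path from i to j (possibly empty when i = j).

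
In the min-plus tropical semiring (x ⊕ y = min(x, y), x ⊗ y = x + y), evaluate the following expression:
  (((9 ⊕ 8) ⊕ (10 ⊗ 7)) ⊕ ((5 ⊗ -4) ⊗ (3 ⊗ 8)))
(((9 ⊕ 8) ⊕ (10 ⊗ 7)) ⊕ ((5 ⊗ -4) ⊗ (3 ⊗ 8))) = 8

Expand innermost to outermost. Recall ⊕ takes the minimum of its arguments and ⊗ takes their sum. Working out the expression (((9 ⊕ 8) ⊕ (10 ⊗ 7)) ⊕ ((5 ⊗ -4) ⊗ (3 ⊗ 8))) gives 8.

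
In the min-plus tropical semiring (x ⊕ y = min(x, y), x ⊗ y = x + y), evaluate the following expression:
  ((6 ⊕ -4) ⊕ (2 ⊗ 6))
((6 ⊕ -4) ⊕ (2 ⊗ 6)) = -4

Expand innermost to outermost. Recall ⊕ takes the minimum of its arguments and ⊗ takes their sum. Working out the expression ((6 ⊕ -4) ⊕ (2 ⊗ 6)) gives -4.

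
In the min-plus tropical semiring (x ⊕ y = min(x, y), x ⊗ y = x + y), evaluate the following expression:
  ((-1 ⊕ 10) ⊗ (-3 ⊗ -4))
((-1 ⊕ 10) ⊗ (-3 ⊗ -4)) = -8

Expand innermost to outermost. Recall ⊕ takes the minimum of its arguments and ⊗ takes their sum. Working out the expression ((-1 ⊕ 10) ⊗ (-3 ⊗ -4)) gives -8.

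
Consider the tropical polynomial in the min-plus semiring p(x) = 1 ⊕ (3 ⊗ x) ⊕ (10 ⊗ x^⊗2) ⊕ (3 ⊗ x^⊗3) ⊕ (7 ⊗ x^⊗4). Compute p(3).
p(3) = 1

A tropical monomial a ⊗ x^⊗i evaluates to a + i · x. Evaluating each term at x = 3:
  Term 0 contributes 1 + 0 · 3 = 1
  Term 1 contributes 3 + 1 · 3 = 6
  Term 2 contributes 10 + 2 · 3 = 16
  Term 3 contributes 3 + 3 · 3 = 12
  Term 4 contributes 7 + 4 · 3 = 19
p(3) = ⊕ of these = min[1, 6, 16, 12, 19] = 1.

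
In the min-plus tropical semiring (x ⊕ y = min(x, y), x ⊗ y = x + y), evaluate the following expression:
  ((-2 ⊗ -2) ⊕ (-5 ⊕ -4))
((-2 ⊗ -2) ⊕ (-5 ⊕ -4)) = -5

Expand innermost to outermost. Recall ⊕ takes the minimum of its arguments and ⊗ takes their sum. Working out the expression ((-2 ⊗ -2) ⊕ (-5 ⊕ -4)) gives -5.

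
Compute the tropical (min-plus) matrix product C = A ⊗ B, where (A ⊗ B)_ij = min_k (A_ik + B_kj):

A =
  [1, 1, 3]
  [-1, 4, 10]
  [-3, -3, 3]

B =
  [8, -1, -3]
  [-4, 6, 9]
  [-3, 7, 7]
A ⊗ B =
  [-3, 0, -2]
  [0, -2, -4]
  [-7, -4, -6]

Apply the min-plus product entry-by-entry:
  C[0][0] = min over k of (A[0][0] + B[0][0] = 1 + 8 = 9, A[0][1] + B[1][0] = 1 + -4 = -3, A[0][2] + B[2][0] = 3 + -3 = 0) = -3 (attained at k = 1)
  C[0][1] = min over k of (A[0][0] + B[0][1] = 1 + -1 = 0, A[0][1] + B[1][1] = 1 + 6 = 7, A[0][2] + B[2][1] = 3 + 7 = 10) = 0 (attained at k = 0)
  C[0][2] = min over k of (A[0][0] + B[0][2] = 1 + -3 = -2, A[0][1] + B[1][2] = 1 + 9 = 10, A[0][2] + B[2][2] = 3 + 7 = 10) = -2 (attained at k = 0)
  C[1][0] = min over k of (A[1][0] + B[0][0] = -1 + 8 = 7, A[1][1] + B[1][0] = 4 + -4 = 0, A[1][2] + B[2][0] = 10 + -3 = 7) = 0 (attained at k = 1)
  C[1][1] = min over k of (A[1][0] + B[0][1] = -1 + -1 = -2, A[1][1] + B[1][1] = 4 + 6 = 10, A[1][2] + B[2][1] = 10 + 7 = 17) = -2 (attained at k = 0)
  C[1][2] = min over k of (A[1][0] + B[0][2] = -1 + -3 = -4, A[1][1] + B[1][2] = 4 + 9 = 13, A[1][2] + B[2][2] = 10 + 7 = 17) = -4 (attained at k = 0)
  C[2][0] = min over k of (A[2][0] + B[0][0] = -3 + 8 = 5, A[2][1] + B[1][0] = -3 + -4 = -7, A[2][2] + B[2][0] = 3 + -3 = 0) = -7 (attained at k = 1)
  C[2][1] = min over k of (A[2][0] + B[0][1] = -3 + -1 = -4, A[2][1] + B[1][1] = -3 + 6 = 3, A[2][2] + B[2][1] = 3 + 7 = 10) = -4 (attained at k = 0)
  C[2][2] = min over k of (A[2][0] + B[0][2] = -3 + -3 = -6, A[2][1] + B[1][2] = -3 + 9 = 6, A[2][2] + B[2][2] = 3 + 7 = 10) = -6 (attained at k = 0)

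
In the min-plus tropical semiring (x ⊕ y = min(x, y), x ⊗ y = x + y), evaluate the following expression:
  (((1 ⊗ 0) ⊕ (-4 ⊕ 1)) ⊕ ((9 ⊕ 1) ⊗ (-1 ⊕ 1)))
(((1 ⊗ 0) ⊕ (-4 ⊕ 1)) ⊕ ((9 ⊕ 1) ⊗ (-1 ⊕ 1))) = -4

Expand innermost to outermost. Recall ⊕ takes the minimum of its arguments and ⊗ takes their sum. Working out the expression (((1 ⊗ 0) ⊕ (-4 ⊕ 1)) ⊕ ((9 ⊕ 1) ⊗ (-1 ⊕ 1))) gives -4.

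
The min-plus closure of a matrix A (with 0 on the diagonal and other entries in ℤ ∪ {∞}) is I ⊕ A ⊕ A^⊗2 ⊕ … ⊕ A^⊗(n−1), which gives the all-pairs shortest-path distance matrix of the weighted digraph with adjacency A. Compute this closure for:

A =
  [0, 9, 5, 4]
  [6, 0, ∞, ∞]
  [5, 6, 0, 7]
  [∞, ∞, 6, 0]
Closure =
  [0, 9, 5, 4]
  [6, 0, 11, 10]
  [5, 6, 0, 7]
  [11, 12, 6, 0]

This is the Floyd-Warshall all-pairs shortest-path computation. For each intermediate vertex k = 0, 1, …, 3, update dist[i][j] ← min(dist[i][j], dist[i][k] + dist[k][j]). The final matrix gives, for each (i, j), the minimum total weight of any directed path from i to j (possibly empty when i = j).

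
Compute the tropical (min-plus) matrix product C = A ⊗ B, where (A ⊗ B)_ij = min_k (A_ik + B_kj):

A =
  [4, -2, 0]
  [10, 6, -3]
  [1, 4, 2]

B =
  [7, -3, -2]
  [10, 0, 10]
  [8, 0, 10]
A ⊗ B =
  [8, -2, 2]
  [5, -3, 7]
  [8, -2, -1]

Apply the min-plus product entry-by-entry:
  C[0][0] = min over k of (A[0][0] + B[0][0] = 4 + 7 = 11, A[0][1] + B[1][0] = -2 + 10 = 8, A[0][2] + B[2][0] = 0 + 8 = 8) = 8 (attained at k = 1)
  C[0][1] = min over k of (A[0][0] + B[0][1] = 4 + -3 = 1, A[0][1] + B[1][1] = -2 + 0 = -2, A[0][2] + B[2][1] = 0 + 0 = 0) = -2 (attained at k = 1)
  C[0][2] = min over k of (A[0][0] + B[0][2] = 4 + -2 = 2, A[0][1] + B[1][2] = -2 + 10 = 8, A[0][2] + B[2][2] = 0 + 10 = 10) = 2 (attained at k = 0)
  C[1][0] = min over k of (A[1][0] + B[0][0] = 10 + 7 = 17, A[1][1] + B[1][0] = 6 + 10 = 16, A[1][2] + B[2][0] = -3 + 8 = 5) = 5 (attained at k = 2)
  C[1][1] = min over k of (A[1][0] + B[0][1] = 10 + -3 = 7, A[1][1] + B[1][1] = 6 + 0 = 6, A[1][2] + B[2][1] = -3 + 0 = -3) = -3 (attained at k = 2)
  C[1][2] = min over k of (A[1][0] + B[0][2] = 10 + -2 = 8, A[1][1] + B[1][2] = 6 + 10 = 16, A[1][2] + B[2][2] = -3 + 10 = 7) = 7 (attained at k = 2)
  C[2][0] = min over k of (A[2][0] + B[0][0] = 1 + 7 = 8, A[2][1] + B[1][0] = 4 + 10 = 14, A[2][2] + B[2][0] = 2 + 8 = 10) = 8 (attained at k = 0)
  C[2][1] = min over k of (A[2][0] + B[0][1] = 1 + -3 = -2, A[2][1] + B[1][1] = 4 + 0 = 4, A[2][2] + B[2][1] = 2 + 0 = 2) = -2 (attained at k = 0)
  C[2][2] = min over k of (A[2][0] + B[0][2] = 1 + -2 = -1, A[2][1] + B[1][2] = 4 + 10 = 14, A[2][2] + B[2][2] = 2 + 10 = 12) = -1 (attained at k = 0)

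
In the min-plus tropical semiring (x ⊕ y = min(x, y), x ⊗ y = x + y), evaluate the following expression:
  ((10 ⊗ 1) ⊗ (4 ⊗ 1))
((10 ⊗ 1) ⊗ (4 ⊗ 1)) = 16

Expand innermost to outermost. Recall ⊕ takes the minimum of its arguments and ⊗ takes their sum. Working out the expression ((10 ⊗ 1) ⊗ (4 ⊗ 1)) gives 16.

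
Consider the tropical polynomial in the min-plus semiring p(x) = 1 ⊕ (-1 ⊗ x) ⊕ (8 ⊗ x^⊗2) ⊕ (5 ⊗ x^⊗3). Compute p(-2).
p(-2) = -3

A tropical monomial a ⊗ x^⊗i evaluates to a + i · x. Evaluating each term at x = -2:
  Term 0 contributes 1 + 0 · -2 = 1
  Term 1 contributes -1 + 1 · -2 = -3
  Term 2 contributes 8 + 2 · -2 = 4
  Term 3 contributes 5 + 3 · -2 = -1
p(-2) = ⊕ of these = min[1, -3, 4, -1] = -3.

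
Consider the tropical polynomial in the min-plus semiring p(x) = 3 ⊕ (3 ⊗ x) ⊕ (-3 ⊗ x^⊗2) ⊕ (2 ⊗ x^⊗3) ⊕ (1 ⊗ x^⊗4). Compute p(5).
p(5) = 3

A tropical monomial a ⊗ x^⊗i evaluates to a + i · x. Evaluating each term at x = 5:
  Term 0 contributes 3 + 0 · 5 = 3
  Term 1 contributes 3 + 1 · 5 = 8
  Term 2 contributes -3 + 2 · 5 = 7
  Term 3 contributes 2 + 3 · 5 = 17
  Term 4 contributes 1 + 4 · 5 = 21
p(5) = ⊕ of these = min[3, 8, 7, 17, 21] = 3.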